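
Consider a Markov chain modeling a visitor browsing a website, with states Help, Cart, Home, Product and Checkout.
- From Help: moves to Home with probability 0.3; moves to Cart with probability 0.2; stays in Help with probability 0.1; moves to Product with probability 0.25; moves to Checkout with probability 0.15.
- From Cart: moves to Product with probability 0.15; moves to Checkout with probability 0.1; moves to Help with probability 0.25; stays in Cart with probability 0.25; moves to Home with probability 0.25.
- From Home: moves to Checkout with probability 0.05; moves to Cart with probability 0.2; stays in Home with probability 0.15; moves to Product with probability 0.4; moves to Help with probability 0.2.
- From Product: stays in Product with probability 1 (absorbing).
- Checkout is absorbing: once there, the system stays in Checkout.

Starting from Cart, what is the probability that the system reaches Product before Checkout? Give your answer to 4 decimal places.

Let h(s) be the probability of absorption at Product starting from transient state s. Then h(Product) = 1 and h(Checkout) = 0. By first-step analysis:
h(Help) = 0.1·h(Help) + 0.2·h(Cart) + 0.3·h(Home) + 0.25·1 + 0.15·0
h(Cart) = 0.25·h(Help) + 0.25·h(Cart) + 0.25·h(Home) + 0.15·1 + 0.1·0
h(Home) = 0.2·h(Help) + 0.2·h(Cart) + 0.15·h(Home) + 0.4·1 + 0.05·0
Solving: h(Help) = 0.7000, h(Cart) = 0.7000, h(Home) = 0.8000.
Starting from Cart, the probability is 0.7000.

0.7000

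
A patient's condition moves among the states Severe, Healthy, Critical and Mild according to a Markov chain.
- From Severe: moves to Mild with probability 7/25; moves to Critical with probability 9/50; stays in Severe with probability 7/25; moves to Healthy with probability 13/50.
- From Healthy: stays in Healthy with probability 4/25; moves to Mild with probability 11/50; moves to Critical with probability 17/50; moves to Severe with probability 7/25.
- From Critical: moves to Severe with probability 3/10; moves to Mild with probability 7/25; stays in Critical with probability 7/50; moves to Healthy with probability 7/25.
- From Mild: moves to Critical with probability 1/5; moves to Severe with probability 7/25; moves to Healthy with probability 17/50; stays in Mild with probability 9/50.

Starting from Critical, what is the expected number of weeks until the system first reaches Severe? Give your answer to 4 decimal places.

3.4490

Let t(s) be the expected number of weeks to first reach Severe from state s, with t(Severe) = 0. Conditioning on the first week:
t(Healthy) = 1 + 0.16·t(Healthy) + 0.34·t(Critical) + 0.22·t(Mild)
t(Critical) = 1 + 0.28·t(Healthy) + 0.14·t(Critical) + 0.28·t(Mild)
t(Mild) = 1 + 0.34·t(Healthy) + 0.2·t(Critical) + 0.18·t(Mild)
Solving: t(Healthy) = 3.5071, t(Critical) = 3.4490, t(Mild) = 3.5149.
Expected weeks from Critical to Severe: 3.4490.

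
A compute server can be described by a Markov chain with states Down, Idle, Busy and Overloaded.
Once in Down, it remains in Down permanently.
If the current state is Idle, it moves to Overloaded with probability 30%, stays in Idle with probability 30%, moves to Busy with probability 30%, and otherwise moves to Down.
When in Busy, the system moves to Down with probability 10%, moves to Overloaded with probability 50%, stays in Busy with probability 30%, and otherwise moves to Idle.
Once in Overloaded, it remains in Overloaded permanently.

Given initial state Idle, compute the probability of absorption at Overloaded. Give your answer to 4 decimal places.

Let h(s) be the probability of absorption at Overloaded starting from transient state s. Then h(Overloaded) = 1 and h(Down) = 0. By first-step analysis:
h(Idle) = 0.1·0 + 0.3·h(Idle) + 0.3·h(Busy) + 0.3·1
h(Busy) = 0.1·0 + 0.1·h(Idle) + 0.3·h(Busy) + 0.5·1
Solving: h(Idle) = 0.7826, h(Busy) = 0.8261.
Starting from Idle, the probability is 0.7826.

0.7826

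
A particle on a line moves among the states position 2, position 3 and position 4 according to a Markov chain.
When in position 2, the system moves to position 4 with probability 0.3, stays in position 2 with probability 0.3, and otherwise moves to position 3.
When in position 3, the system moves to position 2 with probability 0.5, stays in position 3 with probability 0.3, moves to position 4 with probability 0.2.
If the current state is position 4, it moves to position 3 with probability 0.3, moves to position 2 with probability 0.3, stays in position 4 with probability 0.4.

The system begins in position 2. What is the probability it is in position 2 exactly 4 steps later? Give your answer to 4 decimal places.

Propagate the distribution vector 4 steps from position 2.
After 0 steps: (1.0000, 0.0000, 0.0000)
After 1 step: (0.3000, 0.4000, 0.3000)
After 2 steps: (0.3800, 0.3300, 0.2900)
After 3 steps: (0.3660, 0.3380, 0.2960)
After 4 steps: (0.3676, 0.3366, 0.2958)
P(in position 2 after 4 steps) = 0.3676

0.3676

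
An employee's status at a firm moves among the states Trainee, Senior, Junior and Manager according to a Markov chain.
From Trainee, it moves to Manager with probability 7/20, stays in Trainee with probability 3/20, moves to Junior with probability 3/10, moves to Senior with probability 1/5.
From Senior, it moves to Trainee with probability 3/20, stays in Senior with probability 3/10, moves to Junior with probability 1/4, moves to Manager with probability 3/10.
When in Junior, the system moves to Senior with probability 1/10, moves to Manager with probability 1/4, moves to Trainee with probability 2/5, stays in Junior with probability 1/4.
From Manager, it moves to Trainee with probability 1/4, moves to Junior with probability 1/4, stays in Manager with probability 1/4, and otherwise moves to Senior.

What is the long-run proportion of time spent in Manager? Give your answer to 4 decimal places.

Let the stationary distribution be π with π = πP and π_1 + π_2 + π_3 + π_4 = 1.
π_1 = 0.15·π_1 + 0.15·π_2 + 0.4·π_3 + 0.25·π_4
π_2 = 0.2·π_1 + 0.3·π_2 + 0.1·π_3 + 0.25·π_4
π_3 = 0.3·π_1 + 0.25·π_2 + 0.25·π_3 + 0.25·π_4
Solving with the normalization constraint gives π = (0.2440, 0.2089, 0.2622, 0.2848).
So the stationary probability of Manager is 0.2848.

0.2848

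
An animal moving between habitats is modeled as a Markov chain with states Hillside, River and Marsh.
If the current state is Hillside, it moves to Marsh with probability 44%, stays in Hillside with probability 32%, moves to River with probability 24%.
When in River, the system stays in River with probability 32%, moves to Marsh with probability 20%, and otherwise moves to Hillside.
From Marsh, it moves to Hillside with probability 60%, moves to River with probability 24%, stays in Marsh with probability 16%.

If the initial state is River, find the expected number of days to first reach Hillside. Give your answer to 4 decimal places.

Let t(s) be the expected number of days to first reach Hillside from state s, with t(Hillside) = 0. Conditioning on the first day:
t(River) = 1 + 0.32·t(River) + 0.2·t(Marsh)
t(Marsh) = 1 + 0.24·t(River) + 0.16·t(Marsh)
Solving: t(River) = 1.9878, t(Marsh) = 1.7584.
Expected days from River to Hillside: 1.9878.

1.9878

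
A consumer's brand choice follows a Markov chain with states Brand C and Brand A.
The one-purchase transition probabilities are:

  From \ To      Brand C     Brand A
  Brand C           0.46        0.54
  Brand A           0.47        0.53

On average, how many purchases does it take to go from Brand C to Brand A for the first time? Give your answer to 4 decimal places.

1.8519

Let t(s) be the expected number of purchases to first reach Brand A from state s, with t(Brand A) = 0. Conditioning on the first purchase:
t(Brand C) = 1 + 0.46·t(Brand C)
Solving: t(Brand C) = 1.8519.
Expected purchases from Brand C to Brand A: 1.8519.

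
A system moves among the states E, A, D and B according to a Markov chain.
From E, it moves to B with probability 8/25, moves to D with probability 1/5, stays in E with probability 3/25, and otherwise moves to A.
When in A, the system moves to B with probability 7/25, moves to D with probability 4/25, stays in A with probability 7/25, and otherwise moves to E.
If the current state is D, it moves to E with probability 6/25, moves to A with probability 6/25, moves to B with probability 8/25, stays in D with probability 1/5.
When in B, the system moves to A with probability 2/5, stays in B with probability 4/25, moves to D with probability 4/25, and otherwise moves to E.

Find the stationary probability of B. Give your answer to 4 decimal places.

Let the stationary distribution be π with π = πP and π_1 + π_2 + π_3 + π_4 = 1.
π_1 = 0.12·π_1 + 0.28·π_2 + 0.24·π_3 + 0.28·π_4
π_2 = 0.36·π_1 + 0.28·π_2 + 0.24·π_3 + 0.4·π_4
π_3 = 0.2·π_1 + 0.16·π_2 + 0.2·π_3 + 0.16·π_4
Solving with the normalization constraint gives π = (0.2353, 0.3235, 0.1765, 0.2647).
So the stationary probability of B is 0.2647.

0.2647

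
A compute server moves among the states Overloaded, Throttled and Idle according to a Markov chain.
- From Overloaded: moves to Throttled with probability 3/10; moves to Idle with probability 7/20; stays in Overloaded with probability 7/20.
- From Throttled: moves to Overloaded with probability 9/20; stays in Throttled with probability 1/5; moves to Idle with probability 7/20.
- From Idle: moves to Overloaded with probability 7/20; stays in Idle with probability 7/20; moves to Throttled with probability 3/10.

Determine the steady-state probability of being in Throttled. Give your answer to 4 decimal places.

0.2727

Let the stationary distribution be π with π = πP and π_1 + π_2 + π_3 = 1.
π_1 = 0.35·π_1 + 0.45·π_2 + 0.35·π_3
π_2 = 0.3·π_1 + 0.2·π_2 + 0.3·π_3
Solving with the normalization constraint gives π = (0.3773, 0.2727, 0.3500).
So the stationary probability of Throttled is 0.2727.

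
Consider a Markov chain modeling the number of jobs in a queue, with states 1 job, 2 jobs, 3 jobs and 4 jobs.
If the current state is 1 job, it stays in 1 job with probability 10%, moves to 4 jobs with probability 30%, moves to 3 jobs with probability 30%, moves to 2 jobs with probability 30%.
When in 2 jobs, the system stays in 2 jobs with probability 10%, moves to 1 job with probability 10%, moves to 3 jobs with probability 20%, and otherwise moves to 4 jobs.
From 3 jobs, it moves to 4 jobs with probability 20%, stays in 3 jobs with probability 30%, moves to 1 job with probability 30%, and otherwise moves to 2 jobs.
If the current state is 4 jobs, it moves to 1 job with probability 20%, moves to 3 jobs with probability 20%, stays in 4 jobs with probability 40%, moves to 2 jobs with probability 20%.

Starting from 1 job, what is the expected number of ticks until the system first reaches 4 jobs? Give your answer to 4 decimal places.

2.9383

Let t(s) be the expected number of ticks to first reach 4 jobs from state s, with t(4 jobs) = 0. Conditioning on the first tick:
t(1 job) = 1 + 0.1·t(1 job) + 0.3·t(2 jobs) + 0.3·t(3 jobs)
t(2 jobs) = 1 + 0.1·t(1 job) + 0.1·t(2 jobs) + 0.2·t(3 jobs)
t(3 jobs) = 1 + 0.3·t(1 job) + 0.2·t(2 jobs) + 0.3·t(3 jobs)
Solving: t(1 job) = 2.9383, t(2 jobs) = 2.1728, t(3 jobs) = 3.3086.
Expected ticks from 1 job to 4 jobs: 2.9383.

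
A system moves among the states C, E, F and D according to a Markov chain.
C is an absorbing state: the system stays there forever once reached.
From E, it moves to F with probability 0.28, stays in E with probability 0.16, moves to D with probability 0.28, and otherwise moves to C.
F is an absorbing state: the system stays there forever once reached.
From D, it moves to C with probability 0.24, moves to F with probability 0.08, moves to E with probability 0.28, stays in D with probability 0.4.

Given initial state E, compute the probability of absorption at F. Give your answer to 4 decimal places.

Let h(s) be the probability of absorption at F starting from transient state s. Then h(F) = 1 and h(C) = 0. By first-step analysis:
h(E) = 0.28·0 + 0.16·h(E) + 0.28·1 + 0.28·h(D)
h(D) = 0.24·0 + 0.28·h(E) + 0.08·1 + 0.4·h(D)
Solving: h(E) = 0.4474, h(D) = 0.3421.
Starting from E, the probability is 0.4474.

0.4474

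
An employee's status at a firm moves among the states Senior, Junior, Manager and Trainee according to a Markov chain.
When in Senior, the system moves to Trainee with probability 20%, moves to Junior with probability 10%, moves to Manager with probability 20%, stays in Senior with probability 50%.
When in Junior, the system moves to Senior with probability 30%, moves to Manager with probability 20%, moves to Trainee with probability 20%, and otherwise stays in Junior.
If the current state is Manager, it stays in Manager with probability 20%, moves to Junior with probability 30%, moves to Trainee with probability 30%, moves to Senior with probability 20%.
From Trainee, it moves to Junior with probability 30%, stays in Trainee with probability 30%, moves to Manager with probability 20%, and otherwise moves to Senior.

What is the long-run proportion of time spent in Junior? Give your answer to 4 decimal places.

Let the stationary distribution be π with π = πP and π_1 + π_2 + π_3 + π_4 = 1.
π_1 = 0.5·π_1 + 0.3·π_2 + 0.2·π_3 + 0.2·π_4
π_2 = 0.1·π_1 + 0.3·π_2 + 0.3·π_3 + 0.3·π_4
π_3 = 0.2·π_1 + 0.2·π_2 + 0.2·π_3 + 0.2·π_4
Solving with the normalization constraint gives π = (0.3194, 0.2361, 0.2000, 0.2444).
So the stationary probability of Junior is 0.2361.

0.2361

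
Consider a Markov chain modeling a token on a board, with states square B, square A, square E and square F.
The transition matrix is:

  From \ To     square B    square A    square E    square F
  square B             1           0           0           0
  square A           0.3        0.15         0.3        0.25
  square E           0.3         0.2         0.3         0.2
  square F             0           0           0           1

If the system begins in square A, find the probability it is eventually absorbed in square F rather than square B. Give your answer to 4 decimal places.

Let h(s) be the probability of absorption at square F starting from transient state s. Then h(square F) = 1 and h(square B) = 0. By first-step analysis:
h(square A) = 0.3·0 + 0.15·h(square A) + 0.3·h(square E) + 0.25·1
h(square E) = 0.3·0 + 0.2·h(square A) + 0.3·h(square E) + 0.2·1
Solving: h(square A) = 0.4393, h(square E) = 0.4112.
Starting from square A, the probability is 0.4393.

0.4393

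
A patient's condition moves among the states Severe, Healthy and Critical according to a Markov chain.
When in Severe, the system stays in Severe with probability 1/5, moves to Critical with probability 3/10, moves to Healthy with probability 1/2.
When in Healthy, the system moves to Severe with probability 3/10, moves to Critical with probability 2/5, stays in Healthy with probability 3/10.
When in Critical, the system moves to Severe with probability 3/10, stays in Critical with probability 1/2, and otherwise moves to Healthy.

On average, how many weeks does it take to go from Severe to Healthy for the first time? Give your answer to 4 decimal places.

2.5806

Let t(s) be the expected number of weeks to first reach Healthy from state s, with t(Healthy) = 0. Conditioning on the first week:
t(Severe) = 1 + 0.2·t(Severe) + 0.3·t(Critical)
t(Critical) = 1 + 0.3·t(Severe) + 0.5·t(Critical)
Solving: t(Severe) = 2.5806, t(Critical) = 3.5484.
Expected weeks from Severe to Healthy: 2.5806.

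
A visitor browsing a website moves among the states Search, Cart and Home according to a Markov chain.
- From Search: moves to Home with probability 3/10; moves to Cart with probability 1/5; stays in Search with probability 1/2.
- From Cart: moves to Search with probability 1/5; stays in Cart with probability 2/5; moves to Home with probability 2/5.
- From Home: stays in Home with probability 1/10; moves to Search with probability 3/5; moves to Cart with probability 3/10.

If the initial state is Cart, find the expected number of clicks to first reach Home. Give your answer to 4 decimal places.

2.6923

Let t(s) be the expected number of clicks to first reach Home from state s, with t(Home) = 0. Conditioning on the first click:
t(Search) = 1 + 0.5·t(Search) + 0.2·t(Cart)
t(Cart) = 1 + 0.2·t(Search) + 0.4·t(Cart)
Solving: t(Search) = 3.0769, t(Cart) = 2.6923.
Expected clicks from Cart to Home: 2.6923.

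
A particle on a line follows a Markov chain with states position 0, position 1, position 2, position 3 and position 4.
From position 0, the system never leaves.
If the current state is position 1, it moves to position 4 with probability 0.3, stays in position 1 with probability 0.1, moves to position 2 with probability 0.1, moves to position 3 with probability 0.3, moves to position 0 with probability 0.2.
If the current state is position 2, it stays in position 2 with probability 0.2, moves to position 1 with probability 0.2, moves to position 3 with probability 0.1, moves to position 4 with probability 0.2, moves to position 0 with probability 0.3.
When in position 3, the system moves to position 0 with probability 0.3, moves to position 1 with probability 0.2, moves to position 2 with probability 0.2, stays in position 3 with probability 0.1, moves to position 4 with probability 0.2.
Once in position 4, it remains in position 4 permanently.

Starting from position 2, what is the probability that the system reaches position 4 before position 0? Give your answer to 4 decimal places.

Let h(s) be the probability of absorption at position 4 starting from transient state s. Then h(position 4) = 1 and h(position 0) = 0. By first-step analysis:
h(position 1) = 0.2·0 + 0.1·h(position 1) + 0.1·h(position 2) + 0.3·h(position 3) + 0.3·1
h(position 2) = 0.3·0 + 0.2·h(position 1) + 0.2·h(position 2) + 0.1·h(position 3) + 0.2·1
h(position 3) = 0.3·0 + 0.2·h(position 1) + 0.2·h(position 2) + 0.1·h(position 3) + 0.2·1
Solving: h(position 1) = 0.5273, h(position 2) = 0.4364, h(position 3) = 0.4364.
Starting from position 2, the probability is 0.4364.

0.4364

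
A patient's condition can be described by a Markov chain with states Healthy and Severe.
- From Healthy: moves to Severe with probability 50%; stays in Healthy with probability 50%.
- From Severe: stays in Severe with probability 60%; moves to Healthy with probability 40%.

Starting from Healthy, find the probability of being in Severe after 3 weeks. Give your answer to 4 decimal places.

0.5550

Propagate the distribution vector 3 weeks from Healthy.
After 0 weeks: (1.0000, 0.0000)
After 1 week: (0.5000, 0.5000)
After 2 weeks: (0.4500, 0.5500)
After 3 weeks: (0.4450, 0.5550)
P(in Severe after 3 weeks) = 0.5550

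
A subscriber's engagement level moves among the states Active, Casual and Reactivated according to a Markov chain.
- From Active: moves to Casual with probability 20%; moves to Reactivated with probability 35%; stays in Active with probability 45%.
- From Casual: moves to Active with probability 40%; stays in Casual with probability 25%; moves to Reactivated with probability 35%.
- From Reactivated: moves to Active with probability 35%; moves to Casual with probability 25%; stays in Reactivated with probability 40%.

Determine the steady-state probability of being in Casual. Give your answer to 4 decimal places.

0.2299

Let the stationary distribution be π with π = πP and π_1 + π_2 + π_3 = 1.
π_1 = 0.45·π_1 + 0.4·π_2 + 0.35·π_3
π_2 = 0.2·π_1 + 0.25·π_2 + 0.25·π_3
Solving with the normalization constraint gives π = (0.4017, 0.2299, 0.3684).
So the stationary probability of Casual is 0.2299.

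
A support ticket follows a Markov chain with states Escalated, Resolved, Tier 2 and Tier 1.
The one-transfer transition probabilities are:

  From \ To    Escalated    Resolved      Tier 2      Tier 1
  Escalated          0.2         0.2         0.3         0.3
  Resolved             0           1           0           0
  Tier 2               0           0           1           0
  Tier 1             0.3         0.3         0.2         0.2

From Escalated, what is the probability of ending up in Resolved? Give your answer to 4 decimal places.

Let h(s) be the probability of absorption at Resolved starting from transient state s. Then h(Resolved) = 1 and h(Tier 2) = 0. By first-step analysis:
h(Escalated) = 0.2·h(Escalated) + 0.2·1 + 0.3·0 + 0.3·h(Tier 1)
h(Tier 1) = 0.3·h(Escalated) + 0.3·1 + 0.2·0 + 0.2·h(Tier 1)
Solving: h(Escalated) = 0.4545, h(Tier 1) = 0.5455.
Starting from Escalated, the probability is 0.4545.

0.4545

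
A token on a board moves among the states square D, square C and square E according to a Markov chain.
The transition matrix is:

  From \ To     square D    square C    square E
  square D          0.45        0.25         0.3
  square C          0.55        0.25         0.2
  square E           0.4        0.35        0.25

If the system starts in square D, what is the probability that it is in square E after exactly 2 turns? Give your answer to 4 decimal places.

0.2600

Sum over the intermediate state after 1 turn:
P = P(square D→square D)·P(square D→square E) + P(square D→square C)·P(square C→square E) + P(square D→square E)·P(square E→square E)
  = 0.45×0.3 + 0.25×0.2 + 0.3×0.25
  = 0.1350 + 0.0500 + 0.0750 = 0.2600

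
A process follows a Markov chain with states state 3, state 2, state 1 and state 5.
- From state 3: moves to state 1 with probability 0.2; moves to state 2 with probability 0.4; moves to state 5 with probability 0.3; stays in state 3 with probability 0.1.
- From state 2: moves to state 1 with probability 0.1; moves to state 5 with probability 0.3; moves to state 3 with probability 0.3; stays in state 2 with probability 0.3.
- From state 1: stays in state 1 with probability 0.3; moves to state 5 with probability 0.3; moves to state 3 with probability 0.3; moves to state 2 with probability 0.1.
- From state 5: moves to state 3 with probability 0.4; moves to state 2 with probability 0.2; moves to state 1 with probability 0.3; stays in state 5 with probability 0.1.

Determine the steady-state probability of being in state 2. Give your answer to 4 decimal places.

Let the stationary distribution be π with π = πP and π_1 + π_2 + π_3 + π_4 = 1.
π_1 = 0.1·π_1 + 0.3·π_2 + 0.3·π_3 + 0.4·π_4
π_2 = 0.4·π_1 + 0.3·π_2 + 0.1·π_3 + 0.2·π_4
π_3 = 0.2·π_1 + 0.1·π_2 + 0.3·π_3 + 0.3·π_4
Solving with the normalization constraint gives π = (0.2708, 0.2578, 0.2214, 0.2500).
So the stationary probability of state 2 is 0.2578.

0.2578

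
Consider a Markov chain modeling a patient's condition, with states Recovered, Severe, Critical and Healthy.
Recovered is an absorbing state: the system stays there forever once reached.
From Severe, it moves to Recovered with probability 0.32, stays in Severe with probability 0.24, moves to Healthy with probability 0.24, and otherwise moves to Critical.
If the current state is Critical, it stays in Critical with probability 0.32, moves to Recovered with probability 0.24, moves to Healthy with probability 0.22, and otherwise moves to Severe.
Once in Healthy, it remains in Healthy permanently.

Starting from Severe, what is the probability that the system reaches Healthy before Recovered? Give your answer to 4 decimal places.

Let h(s) be the probability of absorption at Healthy starting from transient state s. Then h(Healthy) = 1 and h(Recovered) = 0. By first-step analysis:
h(Severe) = 0.32·0 + 0.24·h(Severe) + 0.2·h(Critical) + 0.24·1
h(Critical) = 0.24·0 + 0.22·h(Severe) + 0.32·h(Critical) + 0.22·1
Solving: h(Severe) = 0.4382, h(Critical) = 0.4653.
Starting from Severe, the probability is 0.4382.

0.4382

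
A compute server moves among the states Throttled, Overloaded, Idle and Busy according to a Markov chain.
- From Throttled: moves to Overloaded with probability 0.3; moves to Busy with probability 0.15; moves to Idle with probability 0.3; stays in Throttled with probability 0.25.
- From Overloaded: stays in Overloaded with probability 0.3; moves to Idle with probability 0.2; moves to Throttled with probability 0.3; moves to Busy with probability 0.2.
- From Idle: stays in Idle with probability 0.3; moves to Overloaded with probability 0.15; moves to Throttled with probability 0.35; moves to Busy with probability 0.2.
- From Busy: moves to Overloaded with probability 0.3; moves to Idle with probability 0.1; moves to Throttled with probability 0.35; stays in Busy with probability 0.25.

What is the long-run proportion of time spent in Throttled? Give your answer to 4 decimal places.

Let the stationary distribution be π with π = πP and π_1 + π_2 + π_3 + π_4 = 1.
π_1 = 0.25·π_1 + 0.3·π_2 + 0.35·π_3 + 0.35·π_4
π_2 = 0.3·π_1 + 0.3·π_2 + 0.15·π_3 + 0.3·π_4
π_3 = 0.3·π_1 + 0.2·π_2 + 0.3·π_3 + 0.1·π_4
Solving with the normalization constraint gives π = (0.3061, 0.2648, 0.2346, 0.1944).
So the stationary probability of Throttled is 0.3061.

0.3061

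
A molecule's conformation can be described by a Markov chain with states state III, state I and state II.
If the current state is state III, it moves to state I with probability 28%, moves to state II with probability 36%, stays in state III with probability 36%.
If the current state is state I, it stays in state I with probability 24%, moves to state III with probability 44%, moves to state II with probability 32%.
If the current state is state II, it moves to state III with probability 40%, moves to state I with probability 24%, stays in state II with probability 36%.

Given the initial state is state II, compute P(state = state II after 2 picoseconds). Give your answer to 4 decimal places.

Sum over the intermediate state after 1 picosecond:
P = P(state II→state III)·P(state III→state II) + P(state II→state I)·P(state I→state II) + P(state II→state II)·P(state II→state II)
  = 0.4×0.36 + 0.24×0.32 + 0.36×0.36
  = 0.1440 + 0.0768 + 0.1296 = 0.3504

0.3504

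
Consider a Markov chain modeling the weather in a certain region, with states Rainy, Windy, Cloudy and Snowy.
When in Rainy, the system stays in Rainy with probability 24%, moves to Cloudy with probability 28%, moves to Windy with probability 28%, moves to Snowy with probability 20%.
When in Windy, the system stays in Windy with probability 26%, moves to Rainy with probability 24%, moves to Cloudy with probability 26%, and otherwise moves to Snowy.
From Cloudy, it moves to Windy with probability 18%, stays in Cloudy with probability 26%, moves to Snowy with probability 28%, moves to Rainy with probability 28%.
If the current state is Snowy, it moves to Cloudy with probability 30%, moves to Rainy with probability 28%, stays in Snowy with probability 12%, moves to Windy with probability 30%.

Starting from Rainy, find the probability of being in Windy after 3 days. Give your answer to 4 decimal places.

Propagate the distribution vector 3 days from Rainy.
After 0 days: (1.0000, 0.0000, 0.0000, 0.0000)
After 1 day: (0.2400, 0.2800, 0.2800, 0.2000)
After 2 days: (0.2592, 0.2504, 0.2728, 0.2176)
After 3 days: (0.2596, 0.2521, 0.2739, 0.2144)
P(in Windy after 3 days) = 0.2521

0.2521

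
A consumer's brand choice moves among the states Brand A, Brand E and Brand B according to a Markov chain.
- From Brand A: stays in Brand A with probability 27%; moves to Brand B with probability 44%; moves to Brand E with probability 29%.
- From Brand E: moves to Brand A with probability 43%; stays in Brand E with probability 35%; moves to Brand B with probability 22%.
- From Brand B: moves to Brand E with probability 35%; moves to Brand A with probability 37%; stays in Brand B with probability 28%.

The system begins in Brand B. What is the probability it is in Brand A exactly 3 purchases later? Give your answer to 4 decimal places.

0.3543

Propagate the distribution vector 3 purchases from Brand B.
After 0 purchases: (0.0000, 0.0000, 1.0000)
After 1 purchase: (0.3700, 0.3500, 0.2800)
After 2 purchases: (0.3540, 0.3278, 0.3182)
After 3 purchases: (0.3543, 0.3288, 0.3170)
P(in Brand A after 3 purchases) = 0.3543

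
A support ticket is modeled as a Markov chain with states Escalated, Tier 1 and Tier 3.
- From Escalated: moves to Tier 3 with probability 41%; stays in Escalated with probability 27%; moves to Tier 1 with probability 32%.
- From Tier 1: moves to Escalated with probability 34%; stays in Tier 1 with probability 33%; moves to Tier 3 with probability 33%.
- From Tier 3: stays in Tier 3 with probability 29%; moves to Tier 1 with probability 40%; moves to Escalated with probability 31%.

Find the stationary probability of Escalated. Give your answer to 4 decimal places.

0.3082

Let the stationary distribution be π with π = πP and π_1 + π_2 + π_3 = 1.
π_1 = 0.27·π_1 + 0.34·π_2 + 0.31·π_3
π_2 = 0.32·π_1 + 0.33·π_2 + 0.4·π_3
Solving with the normalization constraint gives π = (0.3082, 0.3508, 0.3410).
So the stationary probability of Escalated is 0.3082.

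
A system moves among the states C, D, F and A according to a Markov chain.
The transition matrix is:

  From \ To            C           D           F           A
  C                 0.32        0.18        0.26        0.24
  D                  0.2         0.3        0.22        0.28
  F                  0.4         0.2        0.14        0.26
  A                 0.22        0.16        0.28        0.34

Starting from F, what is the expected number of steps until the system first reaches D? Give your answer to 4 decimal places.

Let t(s) be the expected number of steps to first reach D from state s, with t(D) = 0. Conditioning on the first step:
t(C) = 1 + 0.32·t(C) + 0.26·t(F) + 0.24·t(A)
t(F) = 1 + 0.4·t(C) + 0.14·t(F) + 0.26·t(A)
t(A) = 1 + 0.22·t(C) + 0.28·t(F) + 0.34·t(A)
Solving: t(C) = 5.5772, t(F) = 5.4798, t(A) = 5.6990.
Expected steps from F to D: 5.4798.

5.4798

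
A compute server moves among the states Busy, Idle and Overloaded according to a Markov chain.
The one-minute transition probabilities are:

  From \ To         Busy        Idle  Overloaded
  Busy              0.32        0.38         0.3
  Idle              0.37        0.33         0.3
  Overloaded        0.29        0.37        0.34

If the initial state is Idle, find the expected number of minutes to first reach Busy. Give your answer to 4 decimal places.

2.8986

Let t(s) be the expected number of minutes to first reach Busy from state s, with t(Busy) = 0. Conditioning on the first minute:
t(Idle) = 1 + 0.33·t(Idle) + 0.3·t(Overloaded)
t(Overloaded) = 1 + 0.37·t(Idle) + 0.34·t(Overloaded)
Solving: t(Idle) = 2.8986, t(Overloaded) = 3.1401.
Expected minutes from Idle to Busy: 2.8986.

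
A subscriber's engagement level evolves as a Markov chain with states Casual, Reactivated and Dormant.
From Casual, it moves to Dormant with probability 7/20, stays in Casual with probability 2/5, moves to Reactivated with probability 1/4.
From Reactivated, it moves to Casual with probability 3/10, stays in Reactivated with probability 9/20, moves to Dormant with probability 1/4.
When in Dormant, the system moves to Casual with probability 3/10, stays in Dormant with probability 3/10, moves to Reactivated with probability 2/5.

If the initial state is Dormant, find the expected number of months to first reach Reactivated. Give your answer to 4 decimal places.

2.8571

Let t(s) be the expected number of months to first reach Reactivated from state s, with t(Reactivated) = 0. Conditioning on the first month:
t(Casual) = 1 + 0.4·t(Casual) + 0.35·t(Dormant)
t(Dormant) = 1 + 0.3·t(Casual) + 0.3·t(Dormant)
Solving: t(Casual) = 3.3333, t(Dormant) = 2.8571.
Expected months from Dormant to Reactivated: 2.8571.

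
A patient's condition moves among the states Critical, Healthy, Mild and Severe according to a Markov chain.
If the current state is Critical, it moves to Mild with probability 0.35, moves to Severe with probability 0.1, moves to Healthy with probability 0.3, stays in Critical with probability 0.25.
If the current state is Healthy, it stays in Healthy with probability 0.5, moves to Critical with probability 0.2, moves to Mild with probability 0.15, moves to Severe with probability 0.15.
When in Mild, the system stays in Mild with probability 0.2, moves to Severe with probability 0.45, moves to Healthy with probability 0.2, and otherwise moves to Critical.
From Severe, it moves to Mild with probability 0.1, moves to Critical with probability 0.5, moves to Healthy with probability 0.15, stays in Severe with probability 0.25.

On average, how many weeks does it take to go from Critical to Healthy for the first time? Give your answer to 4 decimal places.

Let t(s) be the expected number of weeks to first reach Healthy from state s, with t(Healthy) = 0. Conditioning on the first week:
t(Critical) = 1 + 0.25·t(Critical) + 0.35·t(Mild) + 0.1·t(Severe)
t(Mild) = 1 + 0.15·t(Critical) + 0.2·t(Mild) + 0.45·t(Severe)
t(Severe) = 1 + 0.5·t(Critical) + 0.1·t(Mild) + 0.25·t(Severe)
Solving: t(Critical) = 4.1500, t(Mild) = 4.6858, t(Severe) = 4.7248.
Expected weeks from Critical to Healthy: 4.1500.

4.1500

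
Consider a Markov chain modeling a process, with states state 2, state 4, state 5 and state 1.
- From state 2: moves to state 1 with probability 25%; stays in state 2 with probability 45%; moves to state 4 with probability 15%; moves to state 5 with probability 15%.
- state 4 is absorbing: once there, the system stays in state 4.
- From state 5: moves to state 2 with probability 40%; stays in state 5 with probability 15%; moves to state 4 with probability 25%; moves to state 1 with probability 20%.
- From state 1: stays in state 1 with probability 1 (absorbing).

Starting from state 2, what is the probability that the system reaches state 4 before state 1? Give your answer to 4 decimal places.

Let h(s) be the probability of absorption at state 4 starting from transient state s. Then h(state 4) = 1 and h(state 1) = 0. By first-step analysis:
h(state 2) = 0.45·h(state 2) + 0.15·1 + 0.15·h(state 5) + 0.25·0
h(state 5) = 0.4·h(state 2) + 0.25·1 + 0.15·h(state 5) + 0.2·0
Solving: h(state 2) = 0.4049, h(state 5) = 0.4847.
Starting from state 2, the probability is 0.4049.

0.4049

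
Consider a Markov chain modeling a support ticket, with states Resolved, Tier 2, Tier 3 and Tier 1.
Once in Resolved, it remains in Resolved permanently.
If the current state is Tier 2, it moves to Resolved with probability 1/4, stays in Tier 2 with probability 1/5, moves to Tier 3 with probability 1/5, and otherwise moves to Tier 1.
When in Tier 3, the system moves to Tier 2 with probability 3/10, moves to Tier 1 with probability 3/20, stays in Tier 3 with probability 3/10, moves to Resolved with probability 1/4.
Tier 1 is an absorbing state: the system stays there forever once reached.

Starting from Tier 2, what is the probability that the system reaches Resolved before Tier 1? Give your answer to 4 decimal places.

Let h(s) be the probability of absorption at Resolved starting from transient state s. Then h(Resolved) = 1 and h(Tier 1) = 0. By first-step analysis:
h(Tier 2) = 0.25·1 + 0.2·h(Tier 2) + 0.2·h(Tier 3) + 0.35·0
h(Tier 3) = 0.25·1 + 0.3·h(Tier 2) + 0.3·h(Tier 3) + 0.15·0
Solving: h(Tier 2) = 0.4500, h(Tier 3) = 0.5500.
Starting from Tier 2, the probability is 0.4500.

0.4500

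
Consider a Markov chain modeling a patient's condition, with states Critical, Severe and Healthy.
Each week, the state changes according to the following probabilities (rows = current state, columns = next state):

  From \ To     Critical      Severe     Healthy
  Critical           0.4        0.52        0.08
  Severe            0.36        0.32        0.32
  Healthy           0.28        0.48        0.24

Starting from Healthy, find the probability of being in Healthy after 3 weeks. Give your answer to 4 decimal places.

Propagate the distribution vector 3 weeks from Healthy.
After 0 weeks: (0.0000, 0.0000, 1.0000)
After 1 week: (0.2800, 0.4800, 0.2400)
After 2 weeks: (0.3520, 0.4144, 0.2336)
After 3 weeks: (0.3554, 0.4278, 0.2168)
P(in Healthy after 3 weeks) = 0.2168

0.2168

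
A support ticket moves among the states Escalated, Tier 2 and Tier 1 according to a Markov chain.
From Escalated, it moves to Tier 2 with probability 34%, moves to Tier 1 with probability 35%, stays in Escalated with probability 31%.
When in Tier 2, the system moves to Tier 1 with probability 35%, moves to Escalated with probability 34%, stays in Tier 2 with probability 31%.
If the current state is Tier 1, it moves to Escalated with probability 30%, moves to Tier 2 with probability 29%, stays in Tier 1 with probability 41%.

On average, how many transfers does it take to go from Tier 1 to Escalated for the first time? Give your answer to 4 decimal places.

Let t(s) be the expected number of transfers to first reach Escalated from state s, with t(Escalated) = 0. Conditioning on the first transfer:
t(Tier 2) = 1 + 0.31·t(Tier 2) + 0.35·t(Tier 1)
t(Tier 1) = 1 + 0.29·t(Tier 2) + 0.41·t(Tier 1)
Solving: t(Tier 2) = 3.0759, t(Tier 1) = 3.2068.
Expected transfers from Tier 1 to Escalated: 3.2068.

3.2068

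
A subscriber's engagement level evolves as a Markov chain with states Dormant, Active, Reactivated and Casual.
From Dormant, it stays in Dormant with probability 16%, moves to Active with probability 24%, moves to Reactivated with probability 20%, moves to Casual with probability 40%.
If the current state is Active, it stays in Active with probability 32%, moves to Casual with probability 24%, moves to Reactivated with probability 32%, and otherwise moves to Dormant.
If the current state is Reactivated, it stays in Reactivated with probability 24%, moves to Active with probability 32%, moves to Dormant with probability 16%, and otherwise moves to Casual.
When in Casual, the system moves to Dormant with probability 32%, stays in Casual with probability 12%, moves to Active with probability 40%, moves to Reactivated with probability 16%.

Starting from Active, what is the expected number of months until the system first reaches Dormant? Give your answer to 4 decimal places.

5.7057

Let t(s) be the expected number of months to first reach Dormant from state s, with t(Dormant) = 0. Conditioning on the first month:
t(Active) = 1 + 0.32·t(Active) + 0.32·t(Reactivated) + 0.24·t(Casual)
t(Reactivated) = 1 + 0.32·t(Active) + 0.24·t(Reactivated) + 0.28·t(Casual)
t(Casual) = 1 + 0.4·t(Active) + 0.16·t(Reactivated) + 0.12·t(Casual)
Solving: t(Active) = 5.7057, t(Reactivated) = 5.4580, t(Casual) = 4.7222.
Expected months from Active to Dormant: 5.7057.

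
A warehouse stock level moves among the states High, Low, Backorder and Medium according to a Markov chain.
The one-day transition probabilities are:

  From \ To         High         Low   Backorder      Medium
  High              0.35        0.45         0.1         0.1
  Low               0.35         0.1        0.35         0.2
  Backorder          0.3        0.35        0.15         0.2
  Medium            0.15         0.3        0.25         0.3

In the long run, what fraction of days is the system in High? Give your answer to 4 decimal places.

Let the stationary distribution be π with π = πP and π_1 + π_2 + π_3 + π_4 = 1.
π_1 = 0.35·π_1 + 0.35·π_2 + 0.3·π_3 + 0.15·π_4
π_2 = 0.45·π_1 + 0.1·π_2 + 0.35·π_3 + 0.3·π_4
π_3 = 0.1·π_1 + 0.35·π_2 + 0.15·π_3 + 0.25·π_4
Solving with the normalization constraint gives π = (0.3016, 0.2966, 0.2131, 0.1887).
So the stationary probability of High is 0.3016.

0.3016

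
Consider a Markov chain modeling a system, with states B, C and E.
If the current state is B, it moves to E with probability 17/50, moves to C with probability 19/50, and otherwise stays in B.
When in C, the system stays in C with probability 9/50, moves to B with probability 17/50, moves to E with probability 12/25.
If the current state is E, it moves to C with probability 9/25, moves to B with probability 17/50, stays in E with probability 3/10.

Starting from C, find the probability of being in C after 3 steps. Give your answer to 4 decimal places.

0.3062

Propagate the distribution vector 3 steps from C.
After 0 steps: (0.0000, 1.0000, 0.0000)
After 1 step: (0.3400, 0.1800, 0.4800)
After 2 steps: (0.3196, 0.3344, 0.3460)
After 3 steps: (0.3208, 0.3062, 0.3730)
P(in C after 3 steps) = 0.3062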